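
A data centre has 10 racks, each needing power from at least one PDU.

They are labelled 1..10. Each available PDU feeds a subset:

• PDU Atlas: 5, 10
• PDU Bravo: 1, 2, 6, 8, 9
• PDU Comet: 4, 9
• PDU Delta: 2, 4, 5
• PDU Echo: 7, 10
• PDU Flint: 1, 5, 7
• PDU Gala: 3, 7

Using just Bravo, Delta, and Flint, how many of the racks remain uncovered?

Union of Bravo, Delta, Flint = {1, 2, 4, 5, 6, 7, 8, 9}.
Not covered: 3, 10 — 2 racks.

2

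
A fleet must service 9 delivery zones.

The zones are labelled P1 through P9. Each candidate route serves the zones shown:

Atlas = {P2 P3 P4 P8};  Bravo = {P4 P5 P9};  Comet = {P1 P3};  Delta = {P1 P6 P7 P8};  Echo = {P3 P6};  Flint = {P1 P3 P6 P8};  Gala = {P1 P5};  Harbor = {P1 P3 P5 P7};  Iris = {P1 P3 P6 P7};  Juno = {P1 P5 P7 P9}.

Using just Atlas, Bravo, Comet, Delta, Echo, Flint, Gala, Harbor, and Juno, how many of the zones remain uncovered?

Union of Atlas, Bravo, Comet, Delta, Echo, Flint, Gala, Harbor, Juno = {P1, P2, P3, P4, P5, P6, P7, P8, P9} — that's every zone, so 0 are uncovered.

0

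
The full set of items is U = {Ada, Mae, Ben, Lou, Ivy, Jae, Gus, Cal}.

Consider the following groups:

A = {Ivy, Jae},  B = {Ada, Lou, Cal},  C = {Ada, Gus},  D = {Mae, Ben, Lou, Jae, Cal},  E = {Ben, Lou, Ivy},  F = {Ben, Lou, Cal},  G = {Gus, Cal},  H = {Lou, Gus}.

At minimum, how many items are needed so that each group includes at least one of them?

3

T = {Ivy, Gus, Cal} meets every group (each contains at least one member of T), and |T| = 3.
The groups A, C, F are pairwise disjoint, so any hitting set needs a separate item for each — at least 3. Hence 3 is optimal.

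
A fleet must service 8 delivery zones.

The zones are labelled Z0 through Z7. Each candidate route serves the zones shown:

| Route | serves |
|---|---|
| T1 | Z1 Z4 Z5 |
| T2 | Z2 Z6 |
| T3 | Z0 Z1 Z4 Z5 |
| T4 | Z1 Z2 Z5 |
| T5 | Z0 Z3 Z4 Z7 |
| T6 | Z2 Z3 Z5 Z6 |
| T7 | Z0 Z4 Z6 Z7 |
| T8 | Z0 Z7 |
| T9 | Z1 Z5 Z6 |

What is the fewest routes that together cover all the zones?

T4 and T6 and T7 together: T4 ∪ T6 ∪ T7 = {Z0, Z1, Z2, Z3, Z4, Z5, Z6, Z7} — every zone is covered.
No 2 of the 9 routes cover everything (all 36 combinations miss at least one zone), so 3 is optimal.

3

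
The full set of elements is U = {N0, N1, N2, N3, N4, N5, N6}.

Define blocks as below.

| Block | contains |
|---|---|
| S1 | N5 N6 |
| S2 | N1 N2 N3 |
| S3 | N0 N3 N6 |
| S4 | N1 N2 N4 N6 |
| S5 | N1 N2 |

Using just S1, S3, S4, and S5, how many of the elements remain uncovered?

0

Union of S1, S3, S4, S5 = {N0, N1, N2, N3, N4, N5, N6} — that's every element, so 0 are uncovered.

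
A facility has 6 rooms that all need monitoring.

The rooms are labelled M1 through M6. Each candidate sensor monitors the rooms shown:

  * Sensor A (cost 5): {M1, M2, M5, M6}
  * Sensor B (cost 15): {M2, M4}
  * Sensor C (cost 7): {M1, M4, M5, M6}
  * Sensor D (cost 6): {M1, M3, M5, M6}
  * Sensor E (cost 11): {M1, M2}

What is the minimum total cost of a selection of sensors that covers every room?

18

A, C, D together cover every room (A ∪ C ∪ D = {M1, M2, M3, M4, M5, M6}); total cost 5 + 7 + 6 = 18.
No covering selection has total cost below 18.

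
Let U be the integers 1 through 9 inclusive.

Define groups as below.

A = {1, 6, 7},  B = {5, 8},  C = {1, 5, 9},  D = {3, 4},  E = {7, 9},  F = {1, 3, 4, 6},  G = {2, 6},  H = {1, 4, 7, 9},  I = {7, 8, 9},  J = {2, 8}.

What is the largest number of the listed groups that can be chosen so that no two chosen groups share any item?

4

B, D, E, G are pairwise disjoint (B={5,8}; D={3,4}; E={7,9}; G={2,6}).
Every remaining group overlaps one of these, and no 5 of the listed groups are pairwise disjoint, so 4 is the maximum.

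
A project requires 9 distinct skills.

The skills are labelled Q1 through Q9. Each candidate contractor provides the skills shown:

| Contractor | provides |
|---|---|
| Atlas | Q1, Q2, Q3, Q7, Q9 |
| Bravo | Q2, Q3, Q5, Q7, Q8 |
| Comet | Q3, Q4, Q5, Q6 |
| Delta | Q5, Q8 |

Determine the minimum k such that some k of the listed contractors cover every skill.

3

Atlas and Comet and Delta together: Atlas ∪ Comet ∪ Delta = {Q1, Q2, Q3, Q4, Q5, Q6, Q7, Q8, Q9} — every skill is covered.
Only Atlas contains Q1, so Atlas is forced; the remaining 4 skills need at least 2 more contractors (each remaining contractor adds at most 3) — so at least 3 contractors are needed, and 3 is optimal.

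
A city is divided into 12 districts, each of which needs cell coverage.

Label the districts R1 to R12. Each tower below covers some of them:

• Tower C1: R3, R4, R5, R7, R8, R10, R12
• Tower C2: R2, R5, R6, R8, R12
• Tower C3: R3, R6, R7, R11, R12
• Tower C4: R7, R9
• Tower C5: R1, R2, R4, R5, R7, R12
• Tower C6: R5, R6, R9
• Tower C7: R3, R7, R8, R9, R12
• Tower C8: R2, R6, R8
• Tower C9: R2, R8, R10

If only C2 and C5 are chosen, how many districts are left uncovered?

Union of C2, C5 = {R1, R2, R4, R5, R6, R7, R8, R12}.
Not covered: R3, R9, R10, R11 — 4 districts.

4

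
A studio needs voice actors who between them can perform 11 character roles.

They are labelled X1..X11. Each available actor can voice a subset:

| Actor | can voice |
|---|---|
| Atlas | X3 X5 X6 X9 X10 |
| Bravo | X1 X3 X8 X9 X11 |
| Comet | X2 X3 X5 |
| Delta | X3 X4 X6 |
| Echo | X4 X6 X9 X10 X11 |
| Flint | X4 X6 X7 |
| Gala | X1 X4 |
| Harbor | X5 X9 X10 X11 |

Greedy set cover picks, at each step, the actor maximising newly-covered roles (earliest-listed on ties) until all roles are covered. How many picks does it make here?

Greedy: pick Atlas (covers 5 new) → pick Bravo (covers 3 new) → pick Flint (covers 2 new) → pick Comet (covers 1 new). Total picks: 4.

4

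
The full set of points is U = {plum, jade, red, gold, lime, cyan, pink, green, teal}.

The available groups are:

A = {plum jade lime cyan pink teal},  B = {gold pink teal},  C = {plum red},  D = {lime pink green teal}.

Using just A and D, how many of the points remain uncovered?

2

Union of A, D = {plum, jade, lime, cyan, pink, green, teal}.
Not covered: red, gold — 2 points.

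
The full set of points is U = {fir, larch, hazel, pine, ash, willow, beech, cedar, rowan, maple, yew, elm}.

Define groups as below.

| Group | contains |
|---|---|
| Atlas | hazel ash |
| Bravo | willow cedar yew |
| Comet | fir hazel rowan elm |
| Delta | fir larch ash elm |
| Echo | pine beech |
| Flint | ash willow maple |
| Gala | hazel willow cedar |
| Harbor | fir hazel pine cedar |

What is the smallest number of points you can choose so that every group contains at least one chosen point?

Take H = {larch, hazel, pine, willow}. Each listed group contains at least one of these, so H is a hitting set of size 4.
No choice of 3 points meets every group, so 4 is the minimum.

4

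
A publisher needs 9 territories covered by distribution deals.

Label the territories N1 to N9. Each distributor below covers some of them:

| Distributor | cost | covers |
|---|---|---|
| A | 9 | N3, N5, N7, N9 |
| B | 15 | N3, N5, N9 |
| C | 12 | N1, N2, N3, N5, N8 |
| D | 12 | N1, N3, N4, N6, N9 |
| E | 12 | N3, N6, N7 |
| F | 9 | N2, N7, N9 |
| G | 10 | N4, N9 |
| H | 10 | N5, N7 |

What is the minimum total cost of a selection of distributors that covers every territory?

A, C, D together cover every territory (A ∪ C ∪ D = {N1, N2, N3, N4, N5, N6, N7, N8, N9}); total cost 9 + 12 + 12 = 33.
No covering selection has total cost below 33.

33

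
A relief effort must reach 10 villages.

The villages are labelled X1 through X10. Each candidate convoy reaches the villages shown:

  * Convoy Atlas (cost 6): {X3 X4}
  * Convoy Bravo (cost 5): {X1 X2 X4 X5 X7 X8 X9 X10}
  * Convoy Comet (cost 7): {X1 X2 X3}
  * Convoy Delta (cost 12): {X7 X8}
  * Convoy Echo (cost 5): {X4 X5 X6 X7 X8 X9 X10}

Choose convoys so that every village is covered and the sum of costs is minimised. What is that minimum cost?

Comet, Echo together cover every village (Comet ∪ Echo = {X1, X2, X3, X4, X5, X6, X7, X8, X9, X10}); total cost 7 + 5 = 12.
The greedy pick Bravo, Echo, Atlas costs 16; no covering selection beats 12.

12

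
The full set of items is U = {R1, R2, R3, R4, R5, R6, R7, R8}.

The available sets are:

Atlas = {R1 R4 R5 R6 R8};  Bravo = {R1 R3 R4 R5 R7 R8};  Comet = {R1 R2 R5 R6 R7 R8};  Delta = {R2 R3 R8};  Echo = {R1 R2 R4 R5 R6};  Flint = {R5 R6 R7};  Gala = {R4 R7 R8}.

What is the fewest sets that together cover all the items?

Take {Bravo, Echo}. Their union is {R1, R2, R3, R4, R5, R6, R7, R8}, which is all 8 items.
No single set has all 8 items (the largest, Bravo, has 6), so 2 is optimal.

2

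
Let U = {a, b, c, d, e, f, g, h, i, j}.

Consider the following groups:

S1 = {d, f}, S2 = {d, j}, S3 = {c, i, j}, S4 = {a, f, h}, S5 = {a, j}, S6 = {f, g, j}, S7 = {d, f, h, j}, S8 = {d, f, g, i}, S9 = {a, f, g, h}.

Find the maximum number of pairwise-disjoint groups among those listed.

S3, S9 are pairwise disjoint (S3={c,i,j}; S9={a,f,g,h}).
Every remaining group overlaps one of these, and no 3 of the listed groups are pairwise disjoint, so 2 is the maximum.

2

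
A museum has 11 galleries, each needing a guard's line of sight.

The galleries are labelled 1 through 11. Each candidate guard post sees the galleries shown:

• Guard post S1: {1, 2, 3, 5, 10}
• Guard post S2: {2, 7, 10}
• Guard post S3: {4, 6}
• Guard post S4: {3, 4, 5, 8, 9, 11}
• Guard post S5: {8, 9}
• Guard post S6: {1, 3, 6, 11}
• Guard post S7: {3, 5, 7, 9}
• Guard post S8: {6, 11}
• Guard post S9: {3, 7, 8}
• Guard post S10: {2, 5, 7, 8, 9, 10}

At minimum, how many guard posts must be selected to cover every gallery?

Take {S2, S4, S6}. Their union is {1, 2, 3, 4, 5, 6, 7, 8, 9, 10, 11}, which is all 11 galleries.
No 2 of the 10 guard posts cover everything (all 45 combinations miss at least one gallery), so 3 is optimal.

3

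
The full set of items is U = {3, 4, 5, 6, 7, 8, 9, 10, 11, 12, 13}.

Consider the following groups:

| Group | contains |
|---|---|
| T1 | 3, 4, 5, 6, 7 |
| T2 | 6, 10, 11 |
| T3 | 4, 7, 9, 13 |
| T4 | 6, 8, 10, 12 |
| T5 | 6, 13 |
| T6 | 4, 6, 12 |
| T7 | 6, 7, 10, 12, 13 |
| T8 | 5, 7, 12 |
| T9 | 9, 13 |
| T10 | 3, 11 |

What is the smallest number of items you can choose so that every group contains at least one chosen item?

4

The 4 items {3, 6, 7, 9} hit every group.
No choice of 3 items meets every group, so 4 is the minimum.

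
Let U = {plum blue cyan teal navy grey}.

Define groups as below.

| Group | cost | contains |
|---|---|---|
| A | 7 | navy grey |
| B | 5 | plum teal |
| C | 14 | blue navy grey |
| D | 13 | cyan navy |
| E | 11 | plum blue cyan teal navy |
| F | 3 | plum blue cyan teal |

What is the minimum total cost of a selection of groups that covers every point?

A, F together cover every point (A ∪ F = {plum, blue, cyan, teal, navy, grey}); total cost 7 + 3 = 10.
No covering selection has total cost below 10.

10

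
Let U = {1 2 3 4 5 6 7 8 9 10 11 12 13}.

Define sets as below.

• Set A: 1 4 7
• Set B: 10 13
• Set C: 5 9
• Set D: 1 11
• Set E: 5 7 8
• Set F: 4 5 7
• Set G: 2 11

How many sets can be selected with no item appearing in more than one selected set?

A, B, C, G are pairwise disjoint (A={1,4,7}; B={10,13}; C={5,9}; G={2,11}).
Every remaining set overlaps one of these, and no 5 of the listed sets are pairwise disjoint, so 4 is the maximum.

4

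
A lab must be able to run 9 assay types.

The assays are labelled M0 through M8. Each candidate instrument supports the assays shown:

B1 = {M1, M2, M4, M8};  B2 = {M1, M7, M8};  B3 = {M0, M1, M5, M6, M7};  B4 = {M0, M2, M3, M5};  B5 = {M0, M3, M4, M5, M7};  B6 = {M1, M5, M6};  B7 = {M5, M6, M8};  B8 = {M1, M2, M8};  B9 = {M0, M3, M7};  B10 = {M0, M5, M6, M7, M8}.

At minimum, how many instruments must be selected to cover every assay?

Take {B1, B5, B6}. Their union is {M0, M1, M2, M3, M4, M5, M6, M7, M8}, which is all 9 assays.
No 2 of the 10 instruments cover everything (all 45 combinations miss at least one assay), so 3 is optimal.

3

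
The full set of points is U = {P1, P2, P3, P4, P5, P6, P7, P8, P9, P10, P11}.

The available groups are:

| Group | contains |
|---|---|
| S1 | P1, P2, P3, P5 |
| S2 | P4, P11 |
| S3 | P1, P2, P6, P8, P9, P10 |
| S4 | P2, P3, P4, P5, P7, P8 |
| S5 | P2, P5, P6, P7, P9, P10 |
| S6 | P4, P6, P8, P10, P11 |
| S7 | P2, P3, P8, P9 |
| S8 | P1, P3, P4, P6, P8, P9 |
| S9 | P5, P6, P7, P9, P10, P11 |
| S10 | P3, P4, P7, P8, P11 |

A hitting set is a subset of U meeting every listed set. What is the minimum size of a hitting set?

The 3 points {P2, P4, P7} hit every group.
No choice of 2 points meets every group, so 3 is the minimum.

3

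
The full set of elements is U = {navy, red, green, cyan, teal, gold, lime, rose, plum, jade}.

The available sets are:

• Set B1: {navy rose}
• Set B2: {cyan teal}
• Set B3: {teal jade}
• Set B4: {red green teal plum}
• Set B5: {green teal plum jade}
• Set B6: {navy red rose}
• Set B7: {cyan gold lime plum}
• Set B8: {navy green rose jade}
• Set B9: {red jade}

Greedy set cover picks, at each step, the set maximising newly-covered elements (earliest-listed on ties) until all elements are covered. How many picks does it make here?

Greedy: pick B4 (covers 4 new) → pick B7 (covers 3 new) → pick B8 (covers 3 new). Total picks: 3.

3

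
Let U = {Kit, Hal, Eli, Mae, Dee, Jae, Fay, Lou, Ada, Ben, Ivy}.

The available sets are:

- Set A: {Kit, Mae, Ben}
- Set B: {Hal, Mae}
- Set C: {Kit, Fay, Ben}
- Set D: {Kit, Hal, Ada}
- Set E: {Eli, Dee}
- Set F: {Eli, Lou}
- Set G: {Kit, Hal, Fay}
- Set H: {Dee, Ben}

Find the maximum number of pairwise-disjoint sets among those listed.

B, C, E are pairwise disjoint (B={Hal,Mae}; C={Kit,Fay,Ben}; E={Eli,Dee}).
Every remaining set overlaps one of these, and no 4 of the listed sets are pairwise disjoint, so 3 is the maximum.

3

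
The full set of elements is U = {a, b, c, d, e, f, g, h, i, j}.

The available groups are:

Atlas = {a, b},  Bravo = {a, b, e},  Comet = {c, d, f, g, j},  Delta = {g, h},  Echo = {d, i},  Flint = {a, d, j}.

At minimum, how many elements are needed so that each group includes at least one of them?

3

T = {b, d, g} meets every group (each contains at least one member of T), and |T| = 3.
The groups Atlas, Delta, Echo are pairwise disjoint, so any hitting set needs a separate element for each — at least 3. Hence 3 is optimal.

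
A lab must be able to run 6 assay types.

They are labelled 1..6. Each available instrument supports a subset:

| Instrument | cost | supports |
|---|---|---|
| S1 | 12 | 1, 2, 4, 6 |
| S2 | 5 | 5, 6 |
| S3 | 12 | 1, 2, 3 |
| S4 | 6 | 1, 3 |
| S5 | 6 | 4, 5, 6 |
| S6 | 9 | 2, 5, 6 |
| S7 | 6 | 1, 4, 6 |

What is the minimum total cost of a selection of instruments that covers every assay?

S3, S5 together cover every assay (S3 ∪ S5 = {1, 2, 3, 4, 5, 6}); total cost 12 + 6 = 18.
The greedy pick S5, S4, S6 costs 21; no covering selection beats 18.

18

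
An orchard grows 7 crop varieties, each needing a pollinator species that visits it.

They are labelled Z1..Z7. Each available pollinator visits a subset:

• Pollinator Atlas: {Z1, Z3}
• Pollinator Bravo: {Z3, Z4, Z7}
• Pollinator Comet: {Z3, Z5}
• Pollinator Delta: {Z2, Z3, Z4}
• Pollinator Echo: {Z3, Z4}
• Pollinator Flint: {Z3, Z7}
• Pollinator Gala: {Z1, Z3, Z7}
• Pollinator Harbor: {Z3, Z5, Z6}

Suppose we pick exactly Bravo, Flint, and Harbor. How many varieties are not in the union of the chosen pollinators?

Union of Bravo, Flint, Harbor = {Z3, Z4, Z5, Z6, Z7}.
Not covered: Z1, Z2 — 2 varieties.

2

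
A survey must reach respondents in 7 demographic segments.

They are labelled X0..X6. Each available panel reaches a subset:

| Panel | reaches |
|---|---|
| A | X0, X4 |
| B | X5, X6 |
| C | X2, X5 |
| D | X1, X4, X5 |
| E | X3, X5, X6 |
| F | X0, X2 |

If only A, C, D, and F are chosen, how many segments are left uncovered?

2

Union of A, C, D, F = {X0, X1, X2, X4, X5}.
Not covered: X3, X6 — 2 segments.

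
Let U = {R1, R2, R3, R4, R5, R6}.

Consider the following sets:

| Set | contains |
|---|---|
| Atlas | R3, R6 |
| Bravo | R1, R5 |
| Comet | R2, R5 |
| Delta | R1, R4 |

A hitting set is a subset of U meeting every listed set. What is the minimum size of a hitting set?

3

Take H = {R1, R5, R6}. Each listed set contains at least one of these, so H is a hitting set of size 3.
The sets Atlas, Comet, Delta are pairwise disjoint, so any hitting set needs a separate item for each — at least 3. Hence 3 is optimal.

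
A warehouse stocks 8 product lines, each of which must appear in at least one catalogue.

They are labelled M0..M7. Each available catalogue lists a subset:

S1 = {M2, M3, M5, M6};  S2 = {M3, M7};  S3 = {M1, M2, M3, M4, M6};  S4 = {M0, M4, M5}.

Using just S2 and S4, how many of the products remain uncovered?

3

Union of S2, S4 = {M0, M3, M4, M5, M7}.
Not covered: M1, M2, M6 — 3 products.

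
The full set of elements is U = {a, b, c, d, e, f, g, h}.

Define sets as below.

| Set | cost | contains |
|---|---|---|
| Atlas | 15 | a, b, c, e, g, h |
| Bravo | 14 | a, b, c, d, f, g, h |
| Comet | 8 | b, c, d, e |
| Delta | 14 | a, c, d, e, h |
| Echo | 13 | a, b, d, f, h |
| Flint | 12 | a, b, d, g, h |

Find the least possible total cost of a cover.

22

Bravo, Comet together cover every element (Bravo ∪ Comet = {a, b, c, d, e, f, g, h}); total cost 14 + 8 = 22.
No covering selection has total cost below 22.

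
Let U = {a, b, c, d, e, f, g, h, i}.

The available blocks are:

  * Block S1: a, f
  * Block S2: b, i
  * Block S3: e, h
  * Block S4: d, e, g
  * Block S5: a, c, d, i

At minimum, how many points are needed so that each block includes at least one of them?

3

T = {e, f, i} meets every block (each contains at least one member of T), and |T| = 3.
The blocks S1, S2, S4 are pairwise disjoint, so any hitting set needs a separate point for each — at least 3. Hence 3 is optimal.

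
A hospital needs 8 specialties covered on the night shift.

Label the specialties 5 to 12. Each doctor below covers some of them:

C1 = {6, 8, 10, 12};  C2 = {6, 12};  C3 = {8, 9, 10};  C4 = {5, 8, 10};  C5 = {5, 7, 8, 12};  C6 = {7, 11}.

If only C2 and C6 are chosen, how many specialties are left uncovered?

Union of C2, C6 = {6, 7, 11, 12}.
Not covered: 5, 8, 9, 10 — 4 specialties.

4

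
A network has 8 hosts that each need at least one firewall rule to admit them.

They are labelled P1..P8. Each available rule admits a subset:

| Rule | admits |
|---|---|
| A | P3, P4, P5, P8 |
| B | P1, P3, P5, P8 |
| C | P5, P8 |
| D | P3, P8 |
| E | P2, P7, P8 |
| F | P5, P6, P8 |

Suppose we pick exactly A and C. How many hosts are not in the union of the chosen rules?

4

Union of A, C = {P3, P4, P5, P8}.
Not covered: P1, P2, P6, P7 — 4 hosts.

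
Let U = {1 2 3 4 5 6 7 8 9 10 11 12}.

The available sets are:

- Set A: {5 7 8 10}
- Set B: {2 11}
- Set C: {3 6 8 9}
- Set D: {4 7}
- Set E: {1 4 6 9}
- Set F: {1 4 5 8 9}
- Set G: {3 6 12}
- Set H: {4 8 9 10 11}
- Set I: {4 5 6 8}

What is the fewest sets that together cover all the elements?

A, B, E, and G cover everything between them: the union {1, 2, 3, 4, 5, 6, 7, 8, 9, 10, 11, 12} is all of U.
No 3 of the 9 sets cover everything (all 84 combinations miss at least one element), so 4 is optimal.

4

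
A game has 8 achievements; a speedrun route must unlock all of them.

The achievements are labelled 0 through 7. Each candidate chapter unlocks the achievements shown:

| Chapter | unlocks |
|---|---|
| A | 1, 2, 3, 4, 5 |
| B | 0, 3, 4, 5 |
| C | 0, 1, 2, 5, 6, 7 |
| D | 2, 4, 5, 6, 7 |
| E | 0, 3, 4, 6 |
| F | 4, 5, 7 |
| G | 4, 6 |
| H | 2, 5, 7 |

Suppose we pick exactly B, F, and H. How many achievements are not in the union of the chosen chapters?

Union of B, F, H = {0, 2, 3, 4, 5, 7}.
Not covered: 1, 6 — 2 achievements.

2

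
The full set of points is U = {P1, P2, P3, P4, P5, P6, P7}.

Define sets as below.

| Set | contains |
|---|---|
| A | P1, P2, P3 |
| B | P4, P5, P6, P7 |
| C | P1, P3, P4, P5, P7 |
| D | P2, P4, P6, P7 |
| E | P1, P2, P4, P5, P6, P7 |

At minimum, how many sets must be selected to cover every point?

2

A and E cover everything between them: the union {P1, P2, P3, P4, P5, P6, P7} is all of U.
No single set has all 7 points (the largest, E, has 6), so 2 is optimal.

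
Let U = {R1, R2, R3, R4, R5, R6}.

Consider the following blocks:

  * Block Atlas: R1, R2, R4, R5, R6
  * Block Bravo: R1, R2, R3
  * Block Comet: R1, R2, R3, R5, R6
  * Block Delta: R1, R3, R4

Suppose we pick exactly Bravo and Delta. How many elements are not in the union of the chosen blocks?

Union of Bravo, Delta = {R1, R2, R3, R4}.
Not covered: R5, R6 — 2 elements.

2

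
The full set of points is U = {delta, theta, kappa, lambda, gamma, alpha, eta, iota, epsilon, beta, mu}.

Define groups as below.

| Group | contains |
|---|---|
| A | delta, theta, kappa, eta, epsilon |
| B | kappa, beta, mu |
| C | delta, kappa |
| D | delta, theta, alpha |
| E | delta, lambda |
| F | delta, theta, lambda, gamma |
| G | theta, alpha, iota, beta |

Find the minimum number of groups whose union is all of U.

Take {A, B, F, G}. Their union is {delta, theta, kappa, lambda, gamma, alpha, eta, iota, epsilon, beta, mu}, which is all 11 points.
Only F contains gamma, so F is forced; the remaining 7 points need at least 3 more groups (each remaining group adds at most 3) — so at least 4 groups are needed, and 4 is optimal.

4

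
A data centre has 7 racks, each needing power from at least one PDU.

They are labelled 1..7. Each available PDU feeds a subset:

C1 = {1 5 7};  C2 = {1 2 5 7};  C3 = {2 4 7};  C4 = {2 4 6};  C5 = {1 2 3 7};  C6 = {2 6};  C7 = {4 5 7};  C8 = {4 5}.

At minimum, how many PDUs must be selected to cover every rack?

Take {C4, C5, C7}. Their union is {1, 2, 3, 4, 5, 6, 7}, which is all 7 racks.
Only C5 contains 3, so C5 is forced; the remaining 3 racks need at least 2 more PDUs (each remaining PDU adds at most 2) — so at least 3 PDUs are needed, and 3 is optimal.

3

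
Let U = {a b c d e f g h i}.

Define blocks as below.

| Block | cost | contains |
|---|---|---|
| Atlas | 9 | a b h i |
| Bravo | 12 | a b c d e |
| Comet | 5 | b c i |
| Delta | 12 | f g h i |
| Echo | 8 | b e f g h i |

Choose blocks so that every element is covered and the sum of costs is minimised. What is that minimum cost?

20

Bravo, Echo together cover every element (Bravo ∪ Echo = {a, b, c, d, e, f, g, h, i}); total cost 12 + 8 = 20.
No covering selection has total cost below 20.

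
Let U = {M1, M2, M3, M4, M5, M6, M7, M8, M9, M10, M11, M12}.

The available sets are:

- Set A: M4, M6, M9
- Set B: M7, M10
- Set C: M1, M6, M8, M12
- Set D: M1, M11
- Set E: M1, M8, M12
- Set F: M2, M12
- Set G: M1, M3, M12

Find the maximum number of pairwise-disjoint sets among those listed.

4

A, B, D, F are pairwise disjoint (A={M4,M6,M9}; B={M7,M10}; D={M1,M11}; F={M2,M12}).
Every remaining set overlaps one of these, and no 5 of the listed sets are pairwise disjoint, so 4 is the maximum.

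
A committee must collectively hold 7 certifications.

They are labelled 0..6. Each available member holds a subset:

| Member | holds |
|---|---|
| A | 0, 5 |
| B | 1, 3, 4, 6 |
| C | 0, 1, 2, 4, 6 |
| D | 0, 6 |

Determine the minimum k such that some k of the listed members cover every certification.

Take {A, B, C}. Their union is {0, 1, 2, 3, 4, 5, 6}, which is all 7 certifications.
Only C contains 2, so C is forced; the remaining 2 certifications need at least 2 more members (each remaining member adds at most 1) — so at least 3 members are needed, and 3 is optimal.

3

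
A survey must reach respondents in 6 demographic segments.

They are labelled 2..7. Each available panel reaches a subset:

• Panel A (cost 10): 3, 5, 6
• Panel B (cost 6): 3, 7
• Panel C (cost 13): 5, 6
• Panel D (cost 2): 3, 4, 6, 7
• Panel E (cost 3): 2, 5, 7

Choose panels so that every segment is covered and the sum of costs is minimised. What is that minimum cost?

D, E together cover every segment (D ∪ E = {2, 3, 4, 5, 6, 7}); total cost 2 + 3 = 5.
No covering selection has total cost below 5.

5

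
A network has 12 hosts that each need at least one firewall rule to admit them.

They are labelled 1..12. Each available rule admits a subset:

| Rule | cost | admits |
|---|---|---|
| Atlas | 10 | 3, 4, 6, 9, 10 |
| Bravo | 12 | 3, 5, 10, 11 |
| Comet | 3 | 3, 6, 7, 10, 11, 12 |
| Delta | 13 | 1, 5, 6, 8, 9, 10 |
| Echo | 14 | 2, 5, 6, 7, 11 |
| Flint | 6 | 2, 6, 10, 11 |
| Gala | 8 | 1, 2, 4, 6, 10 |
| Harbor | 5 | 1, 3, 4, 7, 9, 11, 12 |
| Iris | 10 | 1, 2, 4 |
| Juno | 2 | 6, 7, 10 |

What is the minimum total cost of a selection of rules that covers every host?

Comet, Delta, Gala together cover every host (Comet ∪ Delta ∪ Gala = {1, 2, 3, 4, 5, 6, 7, 8, 9, 10, 11, 12}); total cost 3 + 13 + 8 = 24.
The greedy pick Comet, Harbor, Flint, Delta costs 27; no covering selection beats 24.

24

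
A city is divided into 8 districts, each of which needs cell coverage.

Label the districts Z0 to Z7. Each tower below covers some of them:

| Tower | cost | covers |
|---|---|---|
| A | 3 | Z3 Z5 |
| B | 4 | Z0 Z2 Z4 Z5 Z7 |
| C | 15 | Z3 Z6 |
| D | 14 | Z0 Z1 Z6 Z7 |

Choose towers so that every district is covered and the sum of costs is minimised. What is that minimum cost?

A, B, D together cover every district (A ∪ B ∪ D = {Z0, Z1, Z2, Z3, Z4, Z5, Z6, Z7}); total cost 3 + 4 + 14 = 21.
No covering selection has total cost below 21.

21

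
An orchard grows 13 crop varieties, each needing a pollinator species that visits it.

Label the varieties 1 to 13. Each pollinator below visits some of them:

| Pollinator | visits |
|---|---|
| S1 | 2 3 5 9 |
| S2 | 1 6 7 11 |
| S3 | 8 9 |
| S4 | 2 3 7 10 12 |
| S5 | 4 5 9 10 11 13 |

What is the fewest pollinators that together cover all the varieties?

Take {S2, S3, S4, S5}. Their union is {1, 2, 3, 4, 5, 6, 7, 8, 9, 10, 11, 12, 13}, which is all 13 varieties.
Only S3 contains 8, so S3 is forced; the remaining 11 varieties need at least 3 more pollinators (each remaining pollinator adds at most 5) — so at least 4 pollinators are needed, and 4 is optimal.

4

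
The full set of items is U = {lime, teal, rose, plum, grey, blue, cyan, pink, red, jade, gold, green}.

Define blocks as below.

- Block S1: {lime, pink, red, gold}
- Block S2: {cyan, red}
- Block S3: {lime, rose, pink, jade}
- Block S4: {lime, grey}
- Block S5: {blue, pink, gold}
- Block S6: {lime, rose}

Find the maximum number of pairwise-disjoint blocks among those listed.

S2, S4, S5 are pairwise disjoint (S2={cyan,red}; S4={lime,grey}; S5={blue,pink,gold}).
Every remaining block overlaps one of these, and no 4 of the listed blocks are pairwise disjoint, so 3 is the maximum.

3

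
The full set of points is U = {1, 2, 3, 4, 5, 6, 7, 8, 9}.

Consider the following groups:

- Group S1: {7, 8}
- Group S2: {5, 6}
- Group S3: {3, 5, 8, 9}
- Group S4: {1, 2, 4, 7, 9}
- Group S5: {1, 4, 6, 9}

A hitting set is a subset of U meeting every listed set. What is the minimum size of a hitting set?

3

H = {5, 6, 7} meets every group (each contains at least one member of H), and |H| = 3.
No choice of 2 points meets every group, so 3 is the minimum.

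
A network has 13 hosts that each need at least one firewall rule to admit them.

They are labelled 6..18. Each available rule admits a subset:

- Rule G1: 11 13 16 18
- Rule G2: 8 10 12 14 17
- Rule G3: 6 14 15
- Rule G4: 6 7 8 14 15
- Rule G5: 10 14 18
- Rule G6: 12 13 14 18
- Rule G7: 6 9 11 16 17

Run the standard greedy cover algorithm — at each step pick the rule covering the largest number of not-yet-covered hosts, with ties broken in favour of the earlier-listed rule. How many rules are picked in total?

4

Greedy: pick G2 (covers 5 new) → pick G1 (covers 4 new) → pick G4 (covers 3 new) → pick G7 (covers 1 new). Total picks: 4.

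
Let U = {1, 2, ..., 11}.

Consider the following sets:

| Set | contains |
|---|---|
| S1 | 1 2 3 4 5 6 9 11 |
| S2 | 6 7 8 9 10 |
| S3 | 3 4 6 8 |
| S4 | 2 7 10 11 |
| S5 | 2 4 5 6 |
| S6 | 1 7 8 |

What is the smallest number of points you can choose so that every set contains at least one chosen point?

2

H = {6, 7} meets every set (each contains at least one member of H), and |H| = 2.
The sets S3, S4 are pairwise disjoint, so any hitting set needs a separate point for each — at least 2. Hence 2 is optimal.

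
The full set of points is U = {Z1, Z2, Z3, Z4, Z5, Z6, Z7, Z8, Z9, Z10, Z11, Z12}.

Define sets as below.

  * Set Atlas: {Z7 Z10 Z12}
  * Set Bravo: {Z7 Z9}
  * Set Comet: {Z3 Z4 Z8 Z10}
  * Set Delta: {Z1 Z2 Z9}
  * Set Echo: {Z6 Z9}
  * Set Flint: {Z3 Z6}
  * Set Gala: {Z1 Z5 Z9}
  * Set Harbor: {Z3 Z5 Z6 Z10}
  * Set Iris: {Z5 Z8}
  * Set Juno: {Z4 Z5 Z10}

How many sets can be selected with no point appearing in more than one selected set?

Atlas, Delta, Flint, Iris are pairwise disjoint (Atlas={Z7,Z10,Z12}; Delta={Z1,Z2,Z9}; Flint={Z3,Z6}; Iris={Z5,Z8}).
Every remaining set overlaps one of these, and no 5 of the listed sets are pairwise disjoint, so 4 is the maximum.

4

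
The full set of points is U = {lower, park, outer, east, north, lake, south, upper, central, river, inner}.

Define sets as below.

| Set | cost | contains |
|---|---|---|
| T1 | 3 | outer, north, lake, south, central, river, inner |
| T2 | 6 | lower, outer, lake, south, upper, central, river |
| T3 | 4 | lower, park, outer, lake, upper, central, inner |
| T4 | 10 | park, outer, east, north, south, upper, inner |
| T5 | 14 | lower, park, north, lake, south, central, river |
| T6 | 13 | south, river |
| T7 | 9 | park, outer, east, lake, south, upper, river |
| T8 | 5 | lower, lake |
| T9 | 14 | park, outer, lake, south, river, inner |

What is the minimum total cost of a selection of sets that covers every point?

16

T1, T3, T7 together cover every point (T1 ∪ T3 ∪ T7 = {lower, park, outer, east, north, lake, south, upper, central, river, inner}); total cost 3 + 4 + 9 = 16.
No covering selection has total cost below 16.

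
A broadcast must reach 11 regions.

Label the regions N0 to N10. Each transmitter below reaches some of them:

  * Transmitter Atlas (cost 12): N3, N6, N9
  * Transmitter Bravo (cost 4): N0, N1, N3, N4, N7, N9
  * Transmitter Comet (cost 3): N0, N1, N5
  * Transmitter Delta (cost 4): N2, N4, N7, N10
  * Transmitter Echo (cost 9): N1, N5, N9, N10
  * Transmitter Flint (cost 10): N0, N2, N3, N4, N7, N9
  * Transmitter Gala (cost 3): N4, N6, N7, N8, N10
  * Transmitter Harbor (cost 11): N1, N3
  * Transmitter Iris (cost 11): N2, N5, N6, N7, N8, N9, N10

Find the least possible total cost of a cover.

Bravo, Comet, Delta, Gala together cover every region (Bravo ∪ Comet ∪ Delta ∪ Gala = {N0, N1, N2, N3, N4, N5, N6, N7, N8, N9, N10}); total cost 4 + 3 + 4 + 3 = 14.
No covering selection has total cost below 14.

14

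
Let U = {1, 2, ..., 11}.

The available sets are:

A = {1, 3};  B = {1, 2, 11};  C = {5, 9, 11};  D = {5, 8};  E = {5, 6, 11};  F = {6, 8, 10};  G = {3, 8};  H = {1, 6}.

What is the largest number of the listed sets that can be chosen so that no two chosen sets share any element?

A, C, F are pairwise disjoint (A={1,3}; C={5,9,11}; F={6,8,10}).
Every remaining set overlaps one of these, and no 4 of the listed sets are pairwise disjoint, so 3 is the maximum.

3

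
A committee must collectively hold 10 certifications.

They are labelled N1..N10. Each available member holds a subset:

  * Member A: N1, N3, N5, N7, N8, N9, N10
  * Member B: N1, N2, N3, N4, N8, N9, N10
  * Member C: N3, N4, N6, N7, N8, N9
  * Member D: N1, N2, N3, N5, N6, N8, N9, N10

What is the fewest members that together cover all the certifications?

C and D together: C ∪ D = {N1, N2, N3, N4, N5, N6, N7, N8, N9, N10} — every certification is covered.
No single member has all 10 certifications (the largest, D, has 8), so 2 is optimal.

2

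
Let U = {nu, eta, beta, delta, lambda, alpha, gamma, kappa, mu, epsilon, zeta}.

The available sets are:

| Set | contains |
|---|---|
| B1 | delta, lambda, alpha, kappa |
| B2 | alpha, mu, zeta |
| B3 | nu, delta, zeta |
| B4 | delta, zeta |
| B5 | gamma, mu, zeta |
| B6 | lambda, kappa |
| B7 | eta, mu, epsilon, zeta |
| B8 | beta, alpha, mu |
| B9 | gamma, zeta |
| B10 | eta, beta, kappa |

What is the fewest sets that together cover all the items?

Take {B1, B3, B7, B9, B10}. Their union is {nu, eta, beta, delta, lambda, alpha, gamma, kappa, mu, epsilon, zeta}, which is all 11 items.
No 4 of the 10 sets cover everything (all 210 combinations miss at least one item), so 5 is optimal.

5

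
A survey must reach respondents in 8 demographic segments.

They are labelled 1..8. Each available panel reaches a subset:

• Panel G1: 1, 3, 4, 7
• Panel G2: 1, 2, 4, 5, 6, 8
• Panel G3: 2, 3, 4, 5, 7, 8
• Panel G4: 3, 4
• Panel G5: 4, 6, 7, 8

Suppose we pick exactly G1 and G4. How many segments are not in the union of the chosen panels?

Union of G1, G4 = {1, 3, 4, 7}.
Not covered: 2, 5, 6, 8 — 4 segments.

4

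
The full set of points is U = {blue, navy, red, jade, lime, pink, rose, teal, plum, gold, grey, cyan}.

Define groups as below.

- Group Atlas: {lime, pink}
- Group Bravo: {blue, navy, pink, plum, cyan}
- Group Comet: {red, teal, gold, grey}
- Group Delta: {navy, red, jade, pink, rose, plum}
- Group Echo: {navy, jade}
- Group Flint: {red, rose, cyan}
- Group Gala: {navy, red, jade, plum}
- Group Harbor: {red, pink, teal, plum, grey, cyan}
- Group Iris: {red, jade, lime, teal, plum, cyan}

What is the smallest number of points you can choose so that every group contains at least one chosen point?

3

The 3 points {navy, red, lime} hit every group.
The groups Atlas, Comet, Echo are pairwise disjoint, so any hitting set needs a separate point for each — at least 3. Hence 3 is optimal.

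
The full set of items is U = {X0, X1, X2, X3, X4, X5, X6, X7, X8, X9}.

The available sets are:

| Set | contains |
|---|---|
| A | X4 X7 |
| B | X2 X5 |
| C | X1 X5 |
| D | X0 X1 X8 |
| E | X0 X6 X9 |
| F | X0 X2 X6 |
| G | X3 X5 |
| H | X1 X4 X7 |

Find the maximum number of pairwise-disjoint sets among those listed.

A, E, G are pairwise disjoint (A={X4,X7}; E={X0,X6,X9}; G={X3,X5}).
Every remaining set overlaps one of these, and no 4 of the listed sets are pairwise disjoint, so 3 is the maximum.

3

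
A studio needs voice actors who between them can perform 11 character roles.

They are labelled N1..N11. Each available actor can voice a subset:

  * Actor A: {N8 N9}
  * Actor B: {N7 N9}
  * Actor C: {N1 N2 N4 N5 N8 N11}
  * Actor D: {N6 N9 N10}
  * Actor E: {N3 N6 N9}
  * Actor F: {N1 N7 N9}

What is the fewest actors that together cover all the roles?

C and D and E and F together: C ∪ D ∪ E ∪ F = {N1, N2, N3, N4, N5, N6, N7, N8, N9, N10, N11} — every role is covered.
No 3 of the 6 actors cover everything (all 20 combinations miss at least one role), so 4 is optimal.

4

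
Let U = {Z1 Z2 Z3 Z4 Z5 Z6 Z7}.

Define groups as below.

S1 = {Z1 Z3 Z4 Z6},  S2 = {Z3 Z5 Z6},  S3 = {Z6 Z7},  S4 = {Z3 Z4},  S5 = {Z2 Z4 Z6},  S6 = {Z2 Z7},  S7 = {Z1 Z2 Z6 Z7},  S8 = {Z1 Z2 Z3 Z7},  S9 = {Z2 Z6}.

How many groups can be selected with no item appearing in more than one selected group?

2

S4, S7 are pairwise disjoint (S4={Z3,Z4}; S7={Z1,Z2,Z6,Z7}).
Every remaining group overlaps one of these, and no 3 of the listed groups are pairwise disjoint, so 2 is the maximum.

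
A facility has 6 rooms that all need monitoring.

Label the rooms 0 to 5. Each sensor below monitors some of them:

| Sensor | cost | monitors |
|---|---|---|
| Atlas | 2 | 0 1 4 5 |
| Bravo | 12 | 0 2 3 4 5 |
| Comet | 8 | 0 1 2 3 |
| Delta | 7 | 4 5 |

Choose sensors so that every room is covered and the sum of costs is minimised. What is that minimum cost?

10

Atlas, Comet together cover every room (Atlas ∪ Comet = {0, 1, 2, 3, 4, 5}); total cost 2 + 8 = 10.
No covering selection has total cost below 10.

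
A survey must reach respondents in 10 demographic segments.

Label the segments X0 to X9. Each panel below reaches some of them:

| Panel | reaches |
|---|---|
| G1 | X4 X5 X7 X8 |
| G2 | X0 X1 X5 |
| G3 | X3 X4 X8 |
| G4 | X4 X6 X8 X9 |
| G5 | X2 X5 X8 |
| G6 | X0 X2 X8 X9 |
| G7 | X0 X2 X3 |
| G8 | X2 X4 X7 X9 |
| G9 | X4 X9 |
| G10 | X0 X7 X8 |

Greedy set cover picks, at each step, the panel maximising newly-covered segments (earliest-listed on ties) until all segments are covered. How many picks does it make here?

Greedy: pick G1 (covers 4 new) → pick G6 (covers 3 new) → pick G2 (covers 1 new) → pick G3 (covers 1 new) → pick G4 (covers 1 new). Total picks: 5.
(The true minimum cover uses only 4 panels, so greedy is not optimal here.)

5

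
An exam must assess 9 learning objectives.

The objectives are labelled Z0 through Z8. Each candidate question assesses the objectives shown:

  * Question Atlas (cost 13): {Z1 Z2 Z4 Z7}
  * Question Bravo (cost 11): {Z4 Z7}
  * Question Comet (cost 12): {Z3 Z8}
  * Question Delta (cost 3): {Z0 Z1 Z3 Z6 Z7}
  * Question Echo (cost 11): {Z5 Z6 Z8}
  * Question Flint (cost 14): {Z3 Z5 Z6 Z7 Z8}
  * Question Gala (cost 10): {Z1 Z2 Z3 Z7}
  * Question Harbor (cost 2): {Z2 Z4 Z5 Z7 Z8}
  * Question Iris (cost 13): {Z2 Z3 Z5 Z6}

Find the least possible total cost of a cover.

5

Delta, Harbor together cover every objective (Delta ∪ Harbor = {Z0, Z1, Z2, Z3, Z4, Z5, Z6, Z7, Z8}); total cost 3 + 2 = 5.
No covering selection has total cost below 5.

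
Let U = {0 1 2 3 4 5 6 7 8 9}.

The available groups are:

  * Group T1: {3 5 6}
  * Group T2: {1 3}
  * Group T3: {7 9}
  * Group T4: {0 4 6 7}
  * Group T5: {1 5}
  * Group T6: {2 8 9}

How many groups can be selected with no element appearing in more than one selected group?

3

T4, T5, T6 are pairwise disjoint (T4={0,4,6,7}; T5={1,5}; T6={2,8,9}).
Every remaining group overlaps one of these, and no 4 of the listed groups are pairwise disjoint, so 3 is the maximum.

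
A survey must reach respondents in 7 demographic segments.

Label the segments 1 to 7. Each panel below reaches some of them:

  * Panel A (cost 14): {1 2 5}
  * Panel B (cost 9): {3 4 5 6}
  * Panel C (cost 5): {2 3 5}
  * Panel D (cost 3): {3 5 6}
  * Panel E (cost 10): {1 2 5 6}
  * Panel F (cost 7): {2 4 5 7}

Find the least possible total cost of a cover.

20

D, E, F together cover every segment (D ∪ E ∪ F = {1, 2, 3, 4, 5, 6, 7}); total cost 3 + 10 + 7 = 20.
No covering selection has total cost below 20.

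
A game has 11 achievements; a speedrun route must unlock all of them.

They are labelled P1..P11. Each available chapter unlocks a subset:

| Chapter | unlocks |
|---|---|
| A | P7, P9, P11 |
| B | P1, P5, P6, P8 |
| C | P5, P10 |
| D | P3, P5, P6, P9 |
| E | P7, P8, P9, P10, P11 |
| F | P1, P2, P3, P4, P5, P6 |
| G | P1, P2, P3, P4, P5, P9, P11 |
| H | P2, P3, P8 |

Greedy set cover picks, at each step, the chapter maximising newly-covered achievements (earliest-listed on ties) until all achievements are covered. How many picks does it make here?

3

Greedy: pick G (covers 7 new) → pick E (covers 3 new) → pick B (covers 1 new). Total picks: 3.
(The true minimum cover uses only 2 chapters, so greedy is not optimal here.)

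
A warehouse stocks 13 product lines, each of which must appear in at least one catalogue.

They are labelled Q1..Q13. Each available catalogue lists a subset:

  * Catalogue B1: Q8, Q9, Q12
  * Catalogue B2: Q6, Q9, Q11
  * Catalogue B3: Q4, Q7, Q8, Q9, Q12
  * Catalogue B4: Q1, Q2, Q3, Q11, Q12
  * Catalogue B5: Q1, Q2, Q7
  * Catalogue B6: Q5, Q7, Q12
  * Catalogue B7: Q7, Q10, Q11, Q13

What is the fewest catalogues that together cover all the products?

Take {B2, B3, B4, B6, B7}. Their union is {Q1, Q2, Q3, Q4, Q5, Q6, Q7, Q8, Q9, Q10, Q11, Q12, Q13}, which is all 13 products.
No 4 of the 7 catalogues cover everything (all 35 combinations miss at least one product), so 5 is optimal.

5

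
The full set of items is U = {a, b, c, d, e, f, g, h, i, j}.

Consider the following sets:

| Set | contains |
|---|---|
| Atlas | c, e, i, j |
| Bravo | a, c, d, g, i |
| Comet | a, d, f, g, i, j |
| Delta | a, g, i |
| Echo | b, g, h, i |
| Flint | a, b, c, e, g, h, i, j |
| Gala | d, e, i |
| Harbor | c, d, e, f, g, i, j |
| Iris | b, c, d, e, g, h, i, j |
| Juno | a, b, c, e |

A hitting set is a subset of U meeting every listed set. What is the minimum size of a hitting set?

2

The 2 items {b, i} hit every set.
No single item lies in every set, so at least 2 are needed and 2 is optimal.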